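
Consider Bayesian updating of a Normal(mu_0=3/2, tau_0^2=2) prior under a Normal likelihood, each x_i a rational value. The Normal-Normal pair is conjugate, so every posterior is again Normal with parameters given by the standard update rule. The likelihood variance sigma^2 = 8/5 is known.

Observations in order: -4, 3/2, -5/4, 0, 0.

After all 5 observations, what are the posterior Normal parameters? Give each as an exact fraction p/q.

mu_0=-51/116, tau_0^2=8/29

obs 1: x=-4 → posterior Normal(-14/9, 8/9)
obs 2: x=3/2 → posterior Normal(-13/28, 4/7)
obs 3: x=-5/4 → posterior Normal(-51/76, 8/19)
obs 4: x=0 → posterior Normal(-17/32, 1/3)
obs 5: x=0 → posterior Normal(-51/116, 8/29)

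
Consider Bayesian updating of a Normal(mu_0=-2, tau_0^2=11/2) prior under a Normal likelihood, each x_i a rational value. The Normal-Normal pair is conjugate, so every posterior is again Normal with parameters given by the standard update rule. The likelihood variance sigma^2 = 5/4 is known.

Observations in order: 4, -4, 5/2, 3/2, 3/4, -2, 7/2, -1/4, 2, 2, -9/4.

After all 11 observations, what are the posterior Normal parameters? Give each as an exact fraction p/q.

mu_0=321/494, tau_0^2=55/494

obs 1: x=4 → posterior Normal(26/9, 55/54)
obs 2: x=-4 → posterior Normal(-10/49, 55/98)
obs 3: x=5/2 → posterior Normal(45/71, 55/142)
obs 4: x=3/2 → posterior Normal(26/31, 55/186)
obs 5: x=3/4 → posterior Normal(189/230, 11/46)
obs 6: x=-2 → posterior Normal(101/274, 55/274)
obs 7: x=7/2 → posterior Normal(85/106, 55/318)
obs 8: x=-1/4 → posterior Normal(122/181, 55/362)
obs 9: x=2 → posterior Normal(166/203, 55/406)
obs 10: x=2 → posterior Normal(14/15, 11/90)
obs 11: x=-9/4 → posterior Normal(321/494, 55/494)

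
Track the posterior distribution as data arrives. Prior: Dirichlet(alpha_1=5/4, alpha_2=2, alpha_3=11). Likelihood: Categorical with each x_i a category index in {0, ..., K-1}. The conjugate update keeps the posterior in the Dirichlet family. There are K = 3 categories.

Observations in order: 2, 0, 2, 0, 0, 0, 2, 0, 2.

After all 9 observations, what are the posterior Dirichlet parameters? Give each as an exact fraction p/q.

obs 1: x=2 → posterior Dirichlet(5/4, 2, 12)
obs 2: x=0 → posterior Dirichlet(9/4, 2, 12)
obs 3: x=2 → posterior Dirichlet(9/4, 2, 13)
obs 4: x=0 → posterior Dirichlet(13/4, 2, 13)
obs 5: x=0 → posterior Dirichlet(17/4, 2, 13)
obs 6: x=0 → posterior Dirichlet(21/4, 2, 13)
obs 7: x=2 → posterior Dirichlet(21/4, 2, 14)
obs 8: x=0 → posterior Dirichlet(25/4, 2, 14)
obs 9: x=2 → posterior Dirichlet(25/4, 2, 15)

alpha_1=25/4, alpha_2=2, alpha_3=15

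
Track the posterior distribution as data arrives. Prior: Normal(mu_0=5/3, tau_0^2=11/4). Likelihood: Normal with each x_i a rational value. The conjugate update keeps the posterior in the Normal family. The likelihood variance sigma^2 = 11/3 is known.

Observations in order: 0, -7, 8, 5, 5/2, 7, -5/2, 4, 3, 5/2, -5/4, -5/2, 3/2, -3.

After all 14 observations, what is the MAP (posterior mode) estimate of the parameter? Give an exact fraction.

701/552

obs 1: x=0 → posterior Normal(20/21, 11/7)
obs 2: x=-7 → posterior Normal(-43/30, 11/10)
obs 3: x=8 → posterior Normal(29/39, 11/13)
obs 4: x=5 → posterior Normal(37/24, 11/16)
obs 5: x=5/2 → posterior Normal(193/114, 11/19)
obs 6: x=7 → posterior Normal(29/12, 1/2)
obs 7: x=-5/2 → posterior Normal(137/75, 11/25)
obs 8: x=4 → posterior Normal(173/84, 11/28)
obs 9: x=3 → posterior Normal(200/93, 11/31)
obs 10: x=5/2 → posterior Normal(445/204, 11/34)
obs 11: x=-5/4 → posterior Normal(845/444, 11/37)
obs 12: x=-5/2 → posterior Normal(151/96, 11/40)
obs 13: x=3/2 → posterior Normal(809/516, 11/43)
obs 14: x=-3 → posterior Normal(701/552, 11/46)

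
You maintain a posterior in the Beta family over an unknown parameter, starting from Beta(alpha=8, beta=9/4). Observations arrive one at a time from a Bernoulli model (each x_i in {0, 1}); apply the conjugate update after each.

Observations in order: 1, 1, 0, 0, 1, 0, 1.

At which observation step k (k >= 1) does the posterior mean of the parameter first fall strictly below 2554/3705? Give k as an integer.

obs 1: x=1 → posterior Beta(9, 9/4)
obs 2: x=1 → posterior Beta(10, 9/4)
obs 3: x=0 → posterior Beta(10, 13/4)
obs 4: x=0 → posterior Beta(10, 17/4)
obs 5: x=1 → posterior Beta(11, 17/4)
obs 6: x=0 → posterior Beta(11, 21/4)
obs 7: x=1 → posterior Beta(12, 21/4)

k = 6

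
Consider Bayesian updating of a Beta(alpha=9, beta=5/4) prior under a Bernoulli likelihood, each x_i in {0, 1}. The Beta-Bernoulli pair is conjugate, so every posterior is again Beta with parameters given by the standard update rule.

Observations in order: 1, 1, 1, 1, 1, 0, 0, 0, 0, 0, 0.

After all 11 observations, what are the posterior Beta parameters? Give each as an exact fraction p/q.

alpha=14, beta=29/4

obs 1: x=1 → posterior Beta(10, 5/4)
obs 2: x=1 → posterior Beta(11, 5/4)
obs 3: x=1 → posterior Beta(12, 5/4)
obs 4: x=1 → posterior Beta(13, 5/4)
obs 5: x=1 → posterior Beta(14, 5/4)
obs 6: x=0 → posterior Beta(14, 9/4)
obs 7: x=0 → posterior Beta(14, 13/4)
obs 8: x=0 → posterior Beta(14, 17/4)
obs 9: x=0 → posterior Beta(14, 21/4)
obs 10: x=0 → posterior Beta(14, 25/4)
obs 11: x=0 → posterior Beta(14, 29/4)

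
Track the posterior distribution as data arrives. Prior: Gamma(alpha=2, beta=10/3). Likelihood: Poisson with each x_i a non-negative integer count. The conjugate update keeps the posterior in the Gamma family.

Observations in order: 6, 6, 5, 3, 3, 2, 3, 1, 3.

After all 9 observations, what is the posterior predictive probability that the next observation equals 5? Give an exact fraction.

12708328516015260255762947445225906190124512063506585292124217/151115727451828646838272000000000000000000000000000000000000000

obs 1: x=6 → posterior Gamma(8, 13/3)
obs 2: x=6 → posterior Gamma(14, 16/3)
obs 3: x=5 → posterior Gamma(19, 19/3)
obs 4: x=3 → posterior Gamma(22, 22/3)
obs 5: x=3 → posterior Gamma(25, 25/3)
obs 6: x=2 → posterior Gamma(27, 28/3)
obs 7: x=3 → posterior Gamma(30, 31/3)
obs 8: x=1 → posterior Gamma(31, 34/3)
obs 9: x=3 → posterior Gamma(34, 37/3)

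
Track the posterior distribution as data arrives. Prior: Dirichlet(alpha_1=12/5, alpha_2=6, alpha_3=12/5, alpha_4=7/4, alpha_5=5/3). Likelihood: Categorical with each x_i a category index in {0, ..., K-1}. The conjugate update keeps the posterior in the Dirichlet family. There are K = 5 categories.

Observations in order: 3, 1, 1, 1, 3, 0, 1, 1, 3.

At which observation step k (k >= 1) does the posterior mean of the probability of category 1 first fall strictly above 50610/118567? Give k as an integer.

obs 1: x=3 → posterior Dirichlet(12/5, 6, 12/5, 11/4, 5/3)
obs 2: x=1 → posterior Dirichlet(12/5, 7, 12/5, 11/4, 5/3)
obs 3: x=1 → posterior Dirichlet(12/5, 8, 12/5, 11/4, 5/3)
obs 4: x=1 → posterior Dirichlet(12/5, 9, 12/5, 11/4, 5/3)
obs 5: x=3 → posterior Dirichlet(12/5, 9, 12/5, 15/4, 5/3)
obs 6: x=0 → posterior Dirichlet(17/5, 9, 12/5, 15/4, 5/3)
obs 7: x=1 → posterior Dirichlet(17/5, 10, 12/5, 15/4, 5/3)
obs 8: x=1 → posterior Dirichlet(17/5, 11, 12/5, 15/4, 5/3)
obs 9: x=3 → posterior Dirichlet(17/5, 11, 12/5, 19/4, 5/3)

k = 2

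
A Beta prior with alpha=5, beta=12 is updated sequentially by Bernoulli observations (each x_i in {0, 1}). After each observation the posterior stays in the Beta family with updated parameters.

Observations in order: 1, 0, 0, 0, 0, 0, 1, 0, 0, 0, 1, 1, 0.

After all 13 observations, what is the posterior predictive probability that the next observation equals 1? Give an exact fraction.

3/10

obs 1: x=1 → posterior Beta(6, 12)
obs 2: x=0 → posterior Beta(6, 13)
obs 3: x=0 → posterior Beta(6, 14)
obs 4: x=0 → posterior Beta(6, 15)
obs 5: x=0 → posterior Beta(6, 16)
obs 6: x=0 → posterior Beta(6, 17)
obs 7: x=1 → posterior Beta(7, 17)
obs 8: x=0 → posterior Beta(7, 18)
obs 9: x=0 → posterior Beta(7, 19)
obs 10: x=0 → posterior Beta(7, 20)
obs 11: x=1 → posterior Beta(8, 20)
obs 12: x=1 → posterior Beta(9, 20)
obs 13: x=0 → posterior Beta(9, 21)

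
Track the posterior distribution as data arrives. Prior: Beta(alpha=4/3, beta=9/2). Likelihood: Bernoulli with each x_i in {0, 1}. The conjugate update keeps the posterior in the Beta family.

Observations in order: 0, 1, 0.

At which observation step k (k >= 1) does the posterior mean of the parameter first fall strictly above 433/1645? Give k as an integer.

obs 1: x=0 → posterior Beta(4/3, 11/2)
obs 2: x=1 → posterior Beta(7/3, 11/2)
obs 3: x=0 → posterior Beta(7/3, 13/2)

k = 2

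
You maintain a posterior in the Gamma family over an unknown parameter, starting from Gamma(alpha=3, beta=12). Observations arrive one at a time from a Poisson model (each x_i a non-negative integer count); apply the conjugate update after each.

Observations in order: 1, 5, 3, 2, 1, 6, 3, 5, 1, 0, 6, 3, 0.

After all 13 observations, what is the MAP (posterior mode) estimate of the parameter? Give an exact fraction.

38/25

obs 1: x=1 → posterior Gamma(4, 13)
obs 2: x=5 → posterior Gamma(9, 14)
obs 3: x=3 → posterior Gamma(12, 15)
obs 4: x=2 → posterior Gamma(14, 16)
obs 5: x=1 → posterior Gamma(15, 17)
obs 6: x=6 → posterior Gamma(21, 18)
obs 7: x=3 → posterior Gamma(24, 19)
obs 8: x=5 → posterior Gamma(29, 20)
obs 9: x=1 → posterior Gamma(30, 21)
obs 10: x=0 → posterior Gamma(30, 22)
obs 11: x=6 → posterior Gamma(36, 23)
obs 12: x=3 → posterior Gamma(39, 24)
obs 13: x=0 → posterior Gamma(39, 25)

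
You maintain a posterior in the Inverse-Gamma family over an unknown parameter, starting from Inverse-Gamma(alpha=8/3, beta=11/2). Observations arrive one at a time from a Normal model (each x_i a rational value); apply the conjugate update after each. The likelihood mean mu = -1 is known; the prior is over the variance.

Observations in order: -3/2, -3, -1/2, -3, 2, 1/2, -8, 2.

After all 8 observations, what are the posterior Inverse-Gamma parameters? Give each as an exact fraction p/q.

alpha=20/3, beta=355/8

obs 1: x=-3/2 → posterior Inverse-Gamma(19/6, 45/8)
obs 2: x=-3 → posterior Inverse-Gamma(11/3, 61/8)
obs 3: x=-1/2 → posterior Inverse-Gamma(25/6, 31/4)
obs 4: x=-3 → posterior Inverse-Gamma(14/3, 39/4)
obs 5: x=2 → posterior Inverse-Gamma(31/6, 57/4)
obs 6: x=1/2 → posterior Inverse-Gamma(17/3, 123/8)
obs 7: x=-8 → posterior Inverse-Gamma(37/6, 319/8)
obs 8: x=2 → posterior Inverse-Gamma(20/3, 355/8)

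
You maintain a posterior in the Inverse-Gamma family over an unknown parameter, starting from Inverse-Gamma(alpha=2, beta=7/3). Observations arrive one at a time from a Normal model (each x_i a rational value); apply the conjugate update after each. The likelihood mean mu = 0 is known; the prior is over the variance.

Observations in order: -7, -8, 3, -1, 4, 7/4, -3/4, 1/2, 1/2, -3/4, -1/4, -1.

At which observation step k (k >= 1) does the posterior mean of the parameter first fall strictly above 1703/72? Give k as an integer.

k = 2

obs 1: x=-7 → posterior Inverse-Gamma(5/2, 161/6)
obs 2: x=-8 → posterior Inverse-Gamma(3, 353/6)
obs 3: x=3 → posterior Inverse-Gamma(7/2, 190/3)
obs 4: x=-1 → posterior Inverse-Gamma(4, 383/6)
obs 5: x=4 → posterior Inverse-Gamma(9/2, 431/6)
obs 6: x=7/4 → posterior Inverse-Gamma(5, 7043/96)
obs 7: x=-3/4 → posterior Inverse-Gamma(11/2, 3535/48)
obs 8: x=1/2 → posterior Inverse-Gamma(6, 3541/48)
obs 9: x=1/2 → posterior Inverse-Gamma(13/2, 3547/48)
obs 10: x=-3/4 → posterior Inverse-Gamma(7, 7121/96)
obs 11: x=-1/4 → posterior Inverse-Gamma(15/2, 1781/24)
obs 12: x=-1 → posterior Inverse-Gamma(8, 1793/24)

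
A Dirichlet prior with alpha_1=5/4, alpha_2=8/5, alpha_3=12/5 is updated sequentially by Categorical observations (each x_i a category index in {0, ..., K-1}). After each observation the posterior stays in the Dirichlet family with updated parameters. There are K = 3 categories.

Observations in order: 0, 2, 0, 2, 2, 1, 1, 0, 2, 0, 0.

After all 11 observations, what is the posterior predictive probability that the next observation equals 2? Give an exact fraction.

obs 1: x=0 → posterior Dirichlet(9/4, 8/5, 12/5)
obs 2: x=2 → posterior Dirichlet(9/4, 8/5, 17/5)
obs 3: x=0 → posterior Dirichlet(13/4, 8/5, 17/5)
obs 4: x=2 → posterior Dirichlet(13/4, 8/5, 22/5)
obs 5: x=2 → posterior Dirichlet(13/4, 8/5, 27/5)
obs 6: x=1 → posterior Dirichlet(13/4, 13/5, 27/5)
obs 7: x=1 → posterior Dirichlet(13/4, 18/5, 27/5)
obs 8: x=0 → posterior Dirichlet(17/4, 18/5, 27/5)
obs 9: x=2 → posterior Dirichlet(17/4, 18/5, 32/5)
obs 10: x=0 → posterior Dirichlet(21/4, 18/5, 32/5)
obs 11: x=0 → posterior Dirichlet(25/4, 18/5, 32/5)

128/325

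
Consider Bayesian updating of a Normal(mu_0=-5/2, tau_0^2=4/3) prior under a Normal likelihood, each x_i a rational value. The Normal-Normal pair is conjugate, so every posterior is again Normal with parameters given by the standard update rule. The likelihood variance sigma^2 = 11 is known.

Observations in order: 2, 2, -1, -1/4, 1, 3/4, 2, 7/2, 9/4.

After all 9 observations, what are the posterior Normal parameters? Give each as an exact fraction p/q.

obs 1: x=2 → posterior Normal(-149/74, 44/37)
obs 2: x=2 → posterior Normal(-133/82, 44/41)
obs 3: x=-1 → posterior Normal(-47/30, 44/45)
obs 4: x=-1/4 → posterior Normal(-143/98, 44/49)
obs 5: x=1 → posterior Normal(-135/106, 44/53)
obs 6: x=3/4 → posterior Normal(-43/38, 44/57)
obs 7: x=2 → posterior Normal(-113/122, 44/61)
obs 8: x=7/2 → posterior Normal(-17/26, 44/65)
obs 9: x=9/4 → posterior Normal(-67/138, 44/69)

mu_0=-67/138, tau_0^2=44/69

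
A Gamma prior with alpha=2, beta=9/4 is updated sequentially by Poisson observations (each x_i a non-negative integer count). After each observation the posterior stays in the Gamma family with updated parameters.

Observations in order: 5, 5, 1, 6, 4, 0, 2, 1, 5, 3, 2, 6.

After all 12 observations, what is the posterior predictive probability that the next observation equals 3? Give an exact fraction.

47308925502717740089823010270943204877358708972051203617110868835035379608944384/218696874051543912919181575630682467401306173379573050653039350045314568402206701

obs 1: x=5 → posterior Gamma(7, 13/4)
obs 2: x=5 → posterior Gamma(12, 17/4)
obs 3: x=1 → posterior Gamma(13, 21/4)
obs 4: x=6 → posterior Gamma(19, 25/4)
obs 5: x=4 → posterior Gamma(23, 29/4)
obs 6: x=0 → posterior Gamma(23, 33/4)
obs 7: x=2 → posterior Gamma(25, 37/4)
obs 8: x=1 → posterior Gamma(26, 41/4)
obs 9: x=5 → posterior Gamma(31, 45/4)
obs 10: x=3 → posterior Gamma(34, 49/4)
obs 11: x=2 → posterior Gamma(36, 53/4)
obs 12: x=6 → posterior Gamma(42, 57/4)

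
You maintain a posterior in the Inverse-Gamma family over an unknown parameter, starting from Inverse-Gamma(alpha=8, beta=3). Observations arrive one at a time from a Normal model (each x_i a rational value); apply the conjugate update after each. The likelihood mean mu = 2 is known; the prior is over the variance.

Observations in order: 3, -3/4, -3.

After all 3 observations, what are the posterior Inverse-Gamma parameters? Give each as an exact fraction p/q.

obs 1: x=3 → posterior Inverse-Gamma(17/2, 7/2)
obs 2: x=-3/4 → posterior Inverse-Gamma(9, 233/32)
obs 3: x=-3 → posterior Inverse-Gamma(19/2, 633/32)

alpha=19/2, beta=633/32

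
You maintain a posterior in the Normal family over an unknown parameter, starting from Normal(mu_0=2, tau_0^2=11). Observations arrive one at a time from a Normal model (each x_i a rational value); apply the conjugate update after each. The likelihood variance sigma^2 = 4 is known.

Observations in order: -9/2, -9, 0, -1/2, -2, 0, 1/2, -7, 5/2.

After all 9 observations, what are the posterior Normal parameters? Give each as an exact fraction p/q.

mu_0=-212/103, tau_0^2=44/103

obs 1: x=-9/2 → posterior Normal(-83/30, 44/15)
obs 2: x=-9 → posterior Normal(-281/52, 22/13)
obs 3: x=0 → posterior Normal(-281/74, 44/37)
obs 4: x=-1/2 → posterior Normal(-73/24, 11/12)
obs 5: x=-2 → posterior Normal(-168/59, 44/59)
obs 6: x=0 → posterior Normal(-12/5, 22/35)
obs 7: x=1/2 → posterior Normal(-325/162, 44/81)
obs 8: x=-7 → posterior Normal(-479/184, 11/23)
obs 9: x=5/2 → posterior Normal(-212/103, 44/103)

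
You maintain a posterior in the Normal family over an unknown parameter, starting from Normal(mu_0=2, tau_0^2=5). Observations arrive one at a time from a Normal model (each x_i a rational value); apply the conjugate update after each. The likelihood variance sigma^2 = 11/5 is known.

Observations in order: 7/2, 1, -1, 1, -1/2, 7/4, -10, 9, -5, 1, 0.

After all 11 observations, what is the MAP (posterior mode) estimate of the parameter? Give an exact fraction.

obs 1: x=7/2 → posterior Normal(73/24, 55/36)
obs 2: x=1 → posterior Normal(269/122, 55/61)
obs 3: x=-1 → posterior Normal(219/172, 55/86)
obs 4: x=1 → posterior Normal(269/222, 55/111)
obs 5: x=-1/2 → posterior Normal(61/68, 55/136)
obs 6: x=7/4 → posterior Normal(663/644, 55/161)
obs 7: x=-10 → posterior Normal(-337/744, 55/186)
obs 8: x=9 → posterior Normal(563/844, 55/211)
obs 9: x=-5 → posterior Normal(63/944, 55/236)
obs 10: x=1 → posterior Normal(163/1044, 55/261)
obs 11: x=0 → posterior Normal(163/1144, 5/26)

163/1144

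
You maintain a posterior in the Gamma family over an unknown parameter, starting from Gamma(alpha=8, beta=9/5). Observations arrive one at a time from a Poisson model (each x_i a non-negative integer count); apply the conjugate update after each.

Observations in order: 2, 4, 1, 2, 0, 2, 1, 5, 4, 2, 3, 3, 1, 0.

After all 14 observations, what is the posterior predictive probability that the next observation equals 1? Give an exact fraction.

obs 1: x=2 → posterior Gamma(10, 14/5)
obs 2: x=4 → posterior Gamma(14, 19/5)
obs 3: x=1 → posterior Gamma(15, 24/5)
obs 4: x=2 → posterior Gamma(17, 29/5)
obs 5: x=0 → posterior Gamma(17, 34/5)
obs 6: x=2 → posterior Gamma(19, 39/5)
obs 7: x=1 → posterior Gamma(20, 44/5)
obs 8: x=5 → posterior Gamma(25, 49/5)
obs 9: x=4 → posterior Gamma(29, 54/5)
obs 10: x=2 → posterior Gamma(31, 59/5)
obs 11: x=3 → posterior Gamma(34, 64/5)
obs 12: x=3 → posterior Gamma(37, 69/5)
obs 13: x=1 → posterior Gamma(38, 74/5)
obs 14: x=0 → posterior Gamma(38, 79/5)

122335661406480684789008940560700270356491161177041031617697581105876095295/557008933700349678776143625591098357873704941555256294737235289184227295232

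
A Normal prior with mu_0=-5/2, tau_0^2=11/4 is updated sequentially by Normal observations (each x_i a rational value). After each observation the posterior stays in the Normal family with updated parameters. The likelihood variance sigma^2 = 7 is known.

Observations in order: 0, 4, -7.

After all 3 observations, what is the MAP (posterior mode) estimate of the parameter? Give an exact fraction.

obs 1: x=0 → posterior Normal(-70/39, 77/39)
obs 2: x=4 → posterior Normal(-13/25, 77/50)
obs 3: x=-7 → posterior Normal(-103/61, 77/61)

-103/61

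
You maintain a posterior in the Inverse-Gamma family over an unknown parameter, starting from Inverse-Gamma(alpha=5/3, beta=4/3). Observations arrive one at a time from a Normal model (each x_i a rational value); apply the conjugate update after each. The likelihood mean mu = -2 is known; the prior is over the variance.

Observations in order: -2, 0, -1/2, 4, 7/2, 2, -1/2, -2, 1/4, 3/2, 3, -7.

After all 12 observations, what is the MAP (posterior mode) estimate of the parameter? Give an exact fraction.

obs 1: x=-2 → posterior Inverse-Gamma(13/6, 4/3)
obs 2: x=0 → posterior Inverse-Gamma(8/3, 10/3)
obs 3: x=-1/2 → posterior Inverse-Gamma(19/6, 107/24)
obs 4: x=4 → posterior Inverse-Gamma(11/3, 539/24)
obs 5: x=7/2 → posterior Inverse-Gamma(25/6, 451/12)
obs 6: x=2 → posterior Inverse-Gamma(14/3, 547/12)
obs 7: x=-1/2 → posterior Inverse-Gamma(31/6, 1121/24)
obs 8: x=-2 → posterior Inverse-Gamma(17/3, 1121/24)
obs 9: x=1/4 → posterior Inverse-Gamma(37/6, 4727/96)
obs 10: x=3/2 → posterior Inverse-Gamma(20/3, 5315/96)
obs 11: x=3 → posterior Inverse-Gamma(43/6, 6515/96)
obs 12: x=-7 → posterior Inverse-Gamma(23/3, 7715/96)

7715/832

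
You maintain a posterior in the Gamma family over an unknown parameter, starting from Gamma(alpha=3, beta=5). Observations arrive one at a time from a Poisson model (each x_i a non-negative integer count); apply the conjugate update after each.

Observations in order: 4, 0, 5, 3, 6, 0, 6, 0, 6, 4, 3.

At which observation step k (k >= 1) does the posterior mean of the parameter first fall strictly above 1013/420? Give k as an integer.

obs 1: x=4 → posterior Gamma(7, 6)
obs 2: x=0 → posterior Gamma(7, 7)
obs 3: x=5 → posterior Gamma(12, 8)
obs 4: x=3 → posterior Gamma(15, 9)
obs 5: x=6 → posterior Gamma(21, 10)
obs 6: x=0 → posterior Gamma(21, 11)
obs 7: x=6 → posterior Gamma(27, 12)
obs 8: x=0 → posterior Gamma(27, 13)
obs 9: x=6 → posterior Gamma(33, 14)
obs 10: x=4 → posterior Gamma(37, 15)
obs 11: x=3 → posterior Gamma(40, 16)

k = 10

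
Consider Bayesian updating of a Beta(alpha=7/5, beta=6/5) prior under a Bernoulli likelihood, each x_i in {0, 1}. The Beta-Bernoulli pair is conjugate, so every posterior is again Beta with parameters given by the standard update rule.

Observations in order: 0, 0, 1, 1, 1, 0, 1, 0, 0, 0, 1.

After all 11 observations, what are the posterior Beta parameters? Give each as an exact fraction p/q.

obs 1: x=0 → posterior Beta(7/5, 11/5)
obs 2: x=0 → posterior Beta(7/5, 16/5)
obs 3: x=1 → posterior Beta(12/5, 16/5)
obs 4: x=1 → posterior Beta(17/5, 16/5)
obs 5: x=1 → posterior Beta(22/5, 16/5)
obs 6: x=0 → posterior Beta(22/5, 21/5)
obs 7: x=1 → posterior Beta(27/5, 21/5)
obs 8: x=0 → posterior Beta(27/5, 26/5)
obs 9: x=0 → posterior Beta(27/5, 31/5)
obs 10: x=0 → posterior Beta(27/5, 36/5)
obs 11: x=1 → posterior Beta(32/5, 36/5)

alpha=32/5, beta=36/5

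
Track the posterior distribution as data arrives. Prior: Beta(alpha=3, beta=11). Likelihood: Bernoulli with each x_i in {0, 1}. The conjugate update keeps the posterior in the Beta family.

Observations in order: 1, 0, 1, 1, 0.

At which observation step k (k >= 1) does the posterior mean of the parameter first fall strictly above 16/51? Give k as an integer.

k = 4

obs 1: x=1 → posterior Beta(4, 11)
obs 2: x=0 → posterior Beta(4, 12)
obs 3: x=1 → posterior Beta(5, 12)
obs 4: x=1 → posterior Beta(6, 12)
obs 5: x=0 → posterior Beta(6, 13)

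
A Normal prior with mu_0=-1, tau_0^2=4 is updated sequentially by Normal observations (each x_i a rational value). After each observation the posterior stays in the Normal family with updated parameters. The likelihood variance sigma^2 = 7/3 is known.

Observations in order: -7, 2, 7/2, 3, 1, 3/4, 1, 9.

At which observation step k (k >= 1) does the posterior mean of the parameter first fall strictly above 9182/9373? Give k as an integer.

obs 1: x=-7 → posterior Normal(-91/19, 28/19)
obs 2: x=2 → posterior Normal(-67/31, 28/31)
obs 3: x=7/2 → posterior Normal(-25/43, 28/43)
obs 4: x=3 → posterior Normal(1/5, 28/55)
obs 5: x=1 → posterior Normal(23/67, 28/67)
obs 6: x=3/4 → posterior Normal(32/79, 28/79)
obs 7: x=1 → posterior Normal(44/91, 4/13)
obs 8: x=9 → posterior Normal(152/103, 28/103)

k = 8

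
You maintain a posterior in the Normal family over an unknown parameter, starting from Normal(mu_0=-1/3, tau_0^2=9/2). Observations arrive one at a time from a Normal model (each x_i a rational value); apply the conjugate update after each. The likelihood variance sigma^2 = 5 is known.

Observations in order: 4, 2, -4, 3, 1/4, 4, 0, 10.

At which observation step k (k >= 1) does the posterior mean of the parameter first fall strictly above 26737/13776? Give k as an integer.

obs 1: x=4 → posterior Normal(98/57, 45/19)
obs 2: x=2 → posterior Normal(38/21, 45/28)
obs 3: x=-4 → posterior Normal(44/111, 45/37)
obs 4: x=3 → posterior Normal(125/138, 45/46)
obs 5: x=1/4 → posterior Normal(527/660, 9/11)
obs 6: x=4 → posterior Normal(959/768, 45/64)
obs 7: x=0 → posterior Normal(959/876, 45/73)
obs 8: x=10 → posterior Normal(2039/984, 45/82)

k = 8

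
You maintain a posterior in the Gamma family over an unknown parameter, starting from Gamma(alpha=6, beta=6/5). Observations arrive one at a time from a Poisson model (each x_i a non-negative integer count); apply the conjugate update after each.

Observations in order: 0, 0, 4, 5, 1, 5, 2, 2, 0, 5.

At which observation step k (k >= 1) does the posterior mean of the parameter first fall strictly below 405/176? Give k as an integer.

k = 2

obs 1: x=0 → posterior Gamma(6, 11/5)
obs 2: x=0 → posterior Gamma(6, 16/5)
obs 3: x=4 → posterior Gamma(10, 21/5)
obs 4: x=5 → posterior Gamma(15, 26/5)
obs 5: x=1 → posterior Gamma(16, 31/5)
obs 6: x=5 → posterior Gamma(21, 36/5)
obs 7: x=2 → posterior Gamma(23, 41/5)
obs 8: x=2 → posterior Gamma(25, 46/5)
obs 9: x=0 → posterior Gamma(25, 51/5)
obs 10: x=5 → posterior Gamma(30, 56/5)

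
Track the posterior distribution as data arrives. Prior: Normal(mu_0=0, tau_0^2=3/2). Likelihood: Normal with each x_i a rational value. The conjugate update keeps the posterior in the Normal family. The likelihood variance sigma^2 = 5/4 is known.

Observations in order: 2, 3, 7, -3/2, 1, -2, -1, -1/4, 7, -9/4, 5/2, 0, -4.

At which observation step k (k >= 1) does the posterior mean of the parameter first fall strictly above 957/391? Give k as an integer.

obs 1: x=2 → posterior Normal(12/11, 15/22)
obs 2: x=3 → posterior Normal(30/17, 15/34)
obs 3: x=7 → posterior Normal(72/23, 15/46)
obs 4: x=-3/2 → posterior Normal(63/29, 15/58)
obs 5: x=1 → posterior Normal(69/35, 3/14)
obs 6: x=-2 → posterior Normal(57/41, 15/82)
obs 7: x=-1 → posterior Normal(51/47, 15/94)
obs 8: x=-1/4 → posterior Normal(99/106, 15/106)
obs 9: x=7 → posterior Normal(183/118, 15/118)
obs 10: x=-9/4 → posterior Normal(6/5, 3/26)
obs 11: x=5/2 → posterior Normal(93/71, 15/142)
obs 12: x=0 → posterior Normal(93/77, 15/154)
obs 13: x=-4 → posterior Normal(69/83, 15/166)

k = 3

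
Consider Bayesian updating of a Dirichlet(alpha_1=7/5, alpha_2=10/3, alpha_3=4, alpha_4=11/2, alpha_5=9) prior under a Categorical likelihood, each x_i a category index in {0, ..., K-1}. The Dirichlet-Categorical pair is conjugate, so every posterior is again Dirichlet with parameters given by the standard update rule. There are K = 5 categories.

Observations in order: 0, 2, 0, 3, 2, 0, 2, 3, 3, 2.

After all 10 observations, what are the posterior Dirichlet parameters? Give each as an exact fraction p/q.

obs 1: x=0 → posterior Dirichlet(12/5, 10/3, 4, 11/2, 9)
obs 2: x=2 → posterior Dirichlet(12/5, 10/3, 5, 11/2, 9)
obs 3: x=0 → posterior Dirichlet(17/5, 10/3, 5, 11/2, 9)
obs 4: x=3 → posterior Dirichlet(17/5, 10/3, 5, 13/2, 9)
obs 5: x=2 → posterior Dirichlet(17/5, 10/3, 6, 13/2, 9)
obs 6: x=0 → posterior Dirichlet(22/5, 10/3, 6, 13/2, 9)
obs 7: x=2 → posterior Dirichlet(22/5, 10/3, 7, 13/2, 9)
obs 8: x=3 → posterior Dirichlet(22/5, 10/3, 7, 15/2, 9)
obs 9: x=3 → posterior Dirichlet(22/5, 10/3, 7, 17/2, 9)
obs 10: x=2 → posterior Dirichlet(22/5, 10/3, 8, 17/2, 9)

alpha_1=22/5, alpha_2=10/3, alpha_3=8, alpha_4=17/2, alpha_5=9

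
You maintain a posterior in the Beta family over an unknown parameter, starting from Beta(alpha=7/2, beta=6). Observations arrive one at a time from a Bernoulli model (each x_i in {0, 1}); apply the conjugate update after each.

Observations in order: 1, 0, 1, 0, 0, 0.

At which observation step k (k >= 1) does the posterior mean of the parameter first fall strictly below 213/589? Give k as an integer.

k = 6

obs 1: x=1 → posterior Beta(9/2, 6)
obs 2: x=0 → posterior Beta(9/2, 7)
obs 3: x=1 → posterior Beta(11/2, 7)
obs 4: x=0 → posterior Beta(11/2, 8)
obs 5: x=0 → posterior Beta(11/2, 9)
obs 6: x=0 → posterior Beta(11/2, 10)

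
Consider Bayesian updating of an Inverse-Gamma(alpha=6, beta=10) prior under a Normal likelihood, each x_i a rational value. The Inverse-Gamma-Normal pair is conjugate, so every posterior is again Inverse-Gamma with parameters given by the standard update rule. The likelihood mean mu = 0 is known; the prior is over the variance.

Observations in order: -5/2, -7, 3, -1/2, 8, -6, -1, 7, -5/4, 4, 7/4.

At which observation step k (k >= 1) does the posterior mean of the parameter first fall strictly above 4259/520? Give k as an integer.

obs 1: x=-5/2 → posterior Inverse-Gamma(13/2, 105/8)
obs 2: x=-7 → posterior Inverse-Gamma(7, 301/8)
obs 3: x=3 → posterior Inverse-Gamma(15/2, 337/8)
obs 4: x=-1/2 → posterior Inverse-Gamma(8, 169/4)
obs 5: x=8 → posterior Inverse-Gamma(17/2, 297/4)
obs 6: x=-6 → posterior Inverse-Gamma(9, 369/4)
obs 7: x=-1 → posterior Inverse-Gamma(19/2, 371/4)
obs 8: x=7 → posterior Inverse-Gamma(10, 469/4)
obs 9: x=-5/4 → posterior Inverse-Gamma(21/2, 3777/32)
obs 10: x=4 → posterior Inverse-Gamma(11, 4033/32)
obs 11: x=7/4 → posterior Inverse-Gamma(23/2, 2041/16)

k = 5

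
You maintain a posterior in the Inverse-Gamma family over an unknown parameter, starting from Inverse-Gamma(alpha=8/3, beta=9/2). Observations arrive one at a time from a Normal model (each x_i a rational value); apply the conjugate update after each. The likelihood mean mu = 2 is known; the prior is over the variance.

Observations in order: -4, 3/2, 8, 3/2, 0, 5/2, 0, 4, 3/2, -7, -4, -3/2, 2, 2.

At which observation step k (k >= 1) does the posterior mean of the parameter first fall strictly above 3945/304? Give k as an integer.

obs 1: x=-4 → posterior Inverse-Gamma(19/6, 45/2)
obs 2: x=3/2 → posterior Inverse-Gamma(11/3, 181/8)
obs 3: x=8 → posterior Inverse-Gamma(25/6, 325/8)
obs 4: x=3/2 → posterior Inverse-Gamma(14/3, 163/4)
obs 5: x=0 → posterior Inverse-Gamma(31/6, 171/4)
obs 6: x=5/2 → posterior Inverse-Gamma(17/3, 343/8)
obs 7: x=0 → posterior Inverse-Gamma(37/6, 359/8)
obs 8: x=4 → posterior Inverse-Gamma(20/3, 375/8)
obs 9: x=3/2 → posterior Inverse-Gamma(43/6, 47)
obs 10: x=-7 → posterior Inverse-Gamma(23/3, 175/2)
obs 11: x=-4 → posterior Inverse-Gamma(49/6, 211/2)
obs 12: x=-3/2 → posterior Inverse-Gamma(26/3, 893/8)
obs 13: x=2 → posterior Inverse-Gamma(55/6, 893/8)
obs 14: x=2 → posterior Inverse-Gamma(29/3, 893/8)

k = 10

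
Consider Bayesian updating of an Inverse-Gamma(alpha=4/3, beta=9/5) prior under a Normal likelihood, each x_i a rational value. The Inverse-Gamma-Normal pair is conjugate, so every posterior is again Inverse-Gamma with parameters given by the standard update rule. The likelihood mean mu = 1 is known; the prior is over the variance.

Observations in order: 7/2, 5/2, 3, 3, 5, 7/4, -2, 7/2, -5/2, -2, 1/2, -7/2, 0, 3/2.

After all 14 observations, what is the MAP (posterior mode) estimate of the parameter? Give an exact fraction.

22779/4480

obs 1: x=7/2 → posterior Inverse-Gamma(11/6, 197/40)
obs 2: x=5/2 → posterior Inverse-Gamma(7/3, 121/20)
obs 3: x=3 → posterior Inverse-Gamma(17/6, 161/20)
obs 4: x=3 → posterior Inverse-Gamma(10/3, 201/20)
obs 5: x=5 → posterior Inverse-Gamma(23/6, 361/20)
obs 6: x=7/4 → posterior Inverse-Gamma(13/3, 2933/160)
obs 7: x=-2 → posterior Inverse-Gamma(29/6, 3653/160)
obs 8: x=7/2 → posterior Inverse-Gamma(16/3, 4153/160)
obs 9: x=-5/2 → posterior Inverse-Gamma(35/6, 5133/160)
obs 10: x=-2 → posterior Inverse-Gamma(19/3, 5853/160)
obs 11: x=1/2 → posterior Inverse-Gamma(41/6, 5873/160)
obs 12: x=-7/2 → posterior Inverse-Gamma(22/3, 7493/160)
obs 13: x=0 → posterior Inverse-Gamma(47/6, 7573/160)
obs 14: x=3/2 → posterior Inverse-Gamma(25/3, 7593/160)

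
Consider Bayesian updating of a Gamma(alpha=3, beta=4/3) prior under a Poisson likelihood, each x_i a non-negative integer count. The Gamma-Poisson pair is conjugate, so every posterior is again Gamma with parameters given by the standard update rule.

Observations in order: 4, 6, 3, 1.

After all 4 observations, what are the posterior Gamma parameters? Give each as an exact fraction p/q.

alpha=17, beta=16/3

obs 1: x=4 → posterior Gamma(7, 7/3)
obs 2: x=6 → posterior Gamma(13, 10/3)
obs 3: x=3 → posterior Gamma(16, 13/3)
obs 4: x=1 → posterior Gamma(17, 16/3)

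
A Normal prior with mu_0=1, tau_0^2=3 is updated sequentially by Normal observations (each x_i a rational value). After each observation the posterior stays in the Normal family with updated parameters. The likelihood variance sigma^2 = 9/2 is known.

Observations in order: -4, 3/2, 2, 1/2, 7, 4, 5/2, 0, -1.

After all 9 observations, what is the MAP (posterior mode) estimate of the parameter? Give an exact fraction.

4/3

obs 1: x=-4 → posterior Normal(-1, 9/5)
obs 2: x=3/2 → posterior Normal(-2/7, 9/7)
obs 3: x=2 → posterior Normal(2/9, 1)
obs 4: x=1/2 → posterior Normal(3/11, 9/11)
obs 5: x=7 → posterior Normal(17/13, 9/13)
obs 6: x=4 → posterior Normal(5/3, 3/5)
obs 7: x=5/2 → posterior Normal(30/17, 9/17)
obs 8: x=0 → posterior Normal(30/19, 9/19)
obs 9: x=-1 → posterior Normal(4/3, 3/7)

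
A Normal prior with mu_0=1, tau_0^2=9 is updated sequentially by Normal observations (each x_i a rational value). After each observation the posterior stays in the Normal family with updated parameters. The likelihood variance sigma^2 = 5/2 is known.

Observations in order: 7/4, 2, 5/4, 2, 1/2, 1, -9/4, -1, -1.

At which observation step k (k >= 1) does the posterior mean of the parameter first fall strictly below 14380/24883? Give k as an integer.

obs 1: x=7/4 → posterior Normal(73/46, 45/23)
obs 2: x=2 → posterior Normal(145/82, 45/41)
obs 3: x=5/4 → posterior Normal(95/59, 45/59)
obs 4: x=2 → posterior Normal(131/77, 45/77)
obs 5: x=1/2 → posterior Normal(28/19, 9/19)
obs 6: x=1 → posterior Normal(158/113, 45/113)
obs 7: x=-9/4 → posterior Normal(235/262, 45/131)
obs 8: x=-1 → posterior Normal(199/298, 45/149)
obs 9: x=-1 → posterior Normal(163/334, 45/167)

k = 9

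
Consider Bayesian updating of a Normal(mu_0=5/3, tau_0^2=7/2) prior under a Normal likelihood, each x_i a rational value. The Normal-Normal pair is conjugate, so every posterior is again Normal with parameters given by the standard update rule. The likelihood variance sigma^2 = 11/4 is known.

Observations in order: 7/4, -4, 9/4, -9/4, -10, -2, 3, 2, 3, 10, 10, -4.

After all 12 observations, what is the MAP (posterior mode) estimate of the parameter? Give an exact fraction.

obs 1: x=7/4 → posterior Normal(257/150, 77/50)
obs 2: x=-4 → posterior Normal(-79/234, 77/78)
obs 3: x=9/4 → posterior Normal(55/159, 77/106)
obs 4: x=-9/4 → posterior Normal(-79/402, 77/134)
obs 5: x=-10 → posterior Normal(-919/486, 77/162)
obs 6: x=-2 → posterior Normal(-1087/570, 77/190)
obs 7: x=3 → posterior Normal(-835/654, 77/218)
obs 8: x=2 → posterior Normal(-667/738, 77/246)
obs 9: x=3 → posterior Normal(-415/822, 77/274)
obs 10: x=10 → posterior Normal(425/906, 77/302)
obs 11: x=10 → posterior Normal(23/18, 7/30)
obs 12: x=-4 → posterior Normal(929/1074, 77/358)

929/1074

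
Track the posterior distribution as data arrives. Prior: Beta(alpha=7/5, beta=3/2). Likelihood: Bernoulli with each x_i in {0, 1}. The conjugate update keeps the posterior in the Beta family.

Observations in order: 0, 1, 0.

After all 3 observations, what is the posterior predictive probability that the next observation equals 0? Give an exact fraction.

obs 1: x=0 → posterior Beta(7/5, 5/2)
obs 2: x=1 → posterior Beta(12/5, 5/2)
obs 3: x=0 → posterior Beta(12/5, 7/2)

35/59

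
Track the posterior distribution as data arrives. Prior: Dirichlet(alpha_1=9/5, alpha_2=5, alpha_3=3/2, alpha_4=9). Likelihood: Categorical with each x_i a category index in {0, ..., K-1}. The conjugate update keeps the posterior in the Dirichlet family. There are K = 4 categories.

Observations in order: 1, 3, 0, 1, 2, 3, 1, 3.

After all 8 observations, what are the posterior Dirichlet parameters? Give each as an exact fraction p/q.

alpha_1=14/5, alpha_2=8, alpha_3=5/2, alpha_4=12

obs 1: x=1 → posterior Dirichlet(9/5, 6, 3/2, 9)
obs 2: x=3 → posterior Dirichlet(9/5, 6, 3/2, 10)
obs 3: x=0 → posterior Dirichlet(14/5, 6, 3/2, 10)
obs 4: x=1 → posterior Dirichlet(14/5, 7, 3/2, 10)
obs 5: x=2 → posterior Dirichlet(14/5, 7, 5/2, 10)
obs 6: x=3 → posterior Dirichlet(14/5, 7, 5/2, 11)
obs 7: x=1 → posterior Dirichlet(14/5, 8, 5/2, 11)
obs 8: x=3 → posterior Dirichlet(14/5, 8, 5/2, 12)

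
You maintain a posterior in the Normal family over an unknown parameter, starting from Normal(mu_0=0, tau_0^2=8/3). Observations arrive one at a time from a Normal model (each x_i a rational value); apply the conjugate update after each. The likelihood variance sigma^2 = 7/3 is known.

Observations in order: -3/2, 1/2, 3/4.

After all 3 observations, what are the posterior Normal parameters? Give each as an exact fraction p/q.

obs 1: x=-3/2 → posterior Normal(-4/5, 56/45)
obs 2: x=1/2 → posterior Normal(-8/23, 56/69)
obs 3: x=3/4 → posterior Normal(-2/31, 56/93)

mu_0=-2/31, tau_0^2=56/93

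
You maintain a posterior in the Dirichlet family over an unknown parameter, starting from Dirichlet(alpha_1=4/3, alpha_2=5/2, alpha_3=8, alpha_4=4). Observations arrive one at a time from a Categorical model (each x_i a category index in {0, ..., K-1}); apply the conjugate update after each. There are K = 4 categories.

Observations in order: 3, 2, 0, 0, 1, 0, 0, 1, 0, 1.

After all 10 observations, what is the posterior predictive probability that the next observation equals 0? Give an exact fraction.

obs 1: x=3 → posterior Dirichlet(4/3, 5/2, 8, 5)
obs 2: x=2 → posterior Dirichlet(4/3, 5/2, 9, 5)
obs 3: x=0 → posterior Dirichlet(7/3, 5/2, 9, 5)
obs 4: x=0 → posterior Dirichlet(10/3, 5/2, 9, 5)
obs 5: x=1 → posterior Dirichlet(10/3, 7/2, 9, 5)
obs 6: x=0 → posterior Dirichlet(13/3, 7/2, 9, 5)
obs 7: x=0 → posterior Dirichlet(16/3, 7/2, 9, 5)
obs 8: x=1 → posterior Dirichlet(16/3, 9/2, 9, 5)
obs 9: x=0 → posterior Dirichlet(19/3, 9/2, 9, 5)
obs 10: x=1 → posterior Dirichlet(19/3, 11/2, 9, 5)

38/155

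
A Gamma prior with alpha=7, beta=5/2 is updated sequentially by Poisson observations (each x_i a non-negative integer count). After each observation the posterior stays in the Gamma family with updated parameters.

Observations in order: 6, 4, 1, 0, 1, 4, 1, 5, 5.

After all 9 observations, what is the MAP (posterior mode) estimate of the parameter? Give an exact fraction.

66/23

obs 1: x=6 → posterior Gamma(13, 7/2)
obs 2: x=4 → posterior Gamma(17, 9/2)
obs 3: x=1 → posterior Gamma(18, 11/2)
obs 4: x=0 → posterior Gamma(18, 13/2)
obs 5: x=1 → posterior Gamma(19, 15/2)
obs 6: x=4 → posterior Gamma(23, 17/2)
obs 7: x=1 → posterior Gamma(24, 19/2)
obs 8: x=5 → posterior Gamma(29, 21/2)
obs 9: x=5 → posterior Gamma(34, 23/2)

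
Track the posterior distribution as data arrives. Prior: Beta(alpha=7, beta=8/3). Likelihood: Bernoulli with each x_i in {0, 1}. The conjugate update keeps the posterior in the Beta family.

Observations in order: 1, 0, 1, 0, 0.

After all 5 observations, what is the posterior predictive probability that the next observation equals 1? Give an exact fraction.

27/44

obs 1: x=1 → posterior Beta(8, 8/3)
obs 2: x=0 → posterior Beta(8, 11/3)
obs 3: x=1 → posterior Beta(9, 11/3)
obs 4: x=0 → posterior Beta(9, 14/3)
obs 5: x=0 → posterior Beta(9, 17/3)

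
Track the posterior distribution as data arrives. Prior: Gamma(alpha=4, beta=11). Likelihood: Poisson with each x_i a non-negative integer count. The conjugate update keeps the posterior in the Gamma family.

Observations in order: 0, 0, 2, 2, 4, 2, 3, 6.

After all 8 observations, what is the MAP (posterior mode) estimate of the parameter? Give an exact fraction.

obs 1: x=0 → posterior Gamma(4, 12)
obs 2: x=0 → posterior Gamma(4, 13)
obs 3: x=2 → posterior Gamma(6, 14)
obs 4: x=2 → posterior Gamma(8, 15)
obs 5: x=4 → posterior Gamma(12, 16)
obs 6: x=2 → posterior Gamma(14, 17)
obs 7: x=3 → posterior Gamma(17, 18)
obs 8: x=6 → posterior Gamma(23, 19)

22/19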